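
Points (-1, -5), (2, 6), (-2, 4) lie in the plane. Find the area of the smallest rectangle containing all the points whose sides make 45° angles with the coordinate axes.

70

In coordinates u = x + y, v = x − y the rectangle is axis-aligned; the map (x,y)→(u,v) scales areas by 2.
u-values: -6, 8, 2; range = 8 − (-6) = 14.
v-values: 4, -4, -6; range = 4 − (-6) = 10.
Area = (14 × 10) / 2 = 70.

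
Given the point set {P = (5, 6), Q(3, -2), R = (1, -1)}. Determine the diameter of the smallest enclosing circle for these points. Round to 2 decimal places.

8.26

Side lengths²: PQ² = 68, PR² = 65, QR² = 5.
Since PQ² = 68 < 65 + 5 = 70, the triangle is acute, so the smallest enclosing circle is the circumcircle.
Circumcentre = (34/9, 37/18), r² = 5525/324.
Diameter = 2r = 2√(5525/324) ≈ 8.26.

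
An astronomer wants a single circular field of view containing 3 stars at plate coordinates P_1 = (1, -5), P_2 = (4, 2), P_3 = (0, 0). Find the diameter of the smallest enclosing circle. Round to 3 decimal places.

7.616

Side lengths²: P_1P_2² = 58, P_1P_3² = 26, P_2P_3² = 20.
Since P_1P_2² = 58 ≥ 26 + 20 = 46, the angle opposite P_1P_2 is not acute, so the smallest enclosing circle has P_1P_2 as diameter.
Centre = midpoint of P_1P_2 = (2.5, -1.5), r² = 58/4 = 14.5.
Diameter = 2r = 2√(14.5) ≈ 7.616.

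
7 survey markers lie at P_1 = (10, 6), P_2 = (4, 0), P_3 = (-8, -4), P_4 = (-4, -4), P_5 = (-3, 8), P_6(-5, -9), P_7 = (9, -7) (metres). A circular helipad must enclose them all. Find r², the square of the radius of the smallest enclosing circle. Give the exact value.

50689/450

A smallest enclosing disk is always determined by at most three of the input points on its boundary.
The minimum enclosing circle is determined by three boundary points: P_1, P_5, P_6.
Their circumcentre is (67/30, -37/30) with r² = 50689/450.
The farthest remaining point P_3 is at distance² 50569/450 ≤ 50689/450.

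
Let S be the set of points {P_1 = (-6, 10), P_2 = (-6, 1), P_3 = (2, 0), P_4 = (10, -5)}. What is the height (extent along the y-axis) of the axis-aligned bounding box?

max y = 10, min y = -5, so height = 15.

15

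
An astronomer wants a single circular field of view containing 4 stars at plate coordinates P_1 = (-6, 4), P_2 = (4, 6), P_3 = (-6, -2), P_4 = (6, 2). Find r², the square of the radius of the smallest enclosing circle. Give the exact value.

2050/49

The minimum enclosing circle is determined by three boundary points: P_2, P_3, P_4.
Their circumcentre is (-3/7, 9/7) with r² = 2050/49.
The farthest remaining point P_1 is at distance² 1882/49 ≤ 2050/49.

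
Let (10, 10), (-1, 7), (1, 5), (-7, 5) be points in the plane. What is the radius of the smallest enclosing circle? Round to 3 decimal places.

8.860

The farthest pair is (10, 10)–(-7, 5) with squared distance 314. The circle on this segment as diameter has centre (1.5, 7.5) and r² = 314/4 = 78.5.
Check (-1, 7): distance² to centre = 6.5 ≤ 78.5, so it lies inside.
All remaining points lie in this disk, and no smaller disk contains both endpoints, so this is the minimum enclosing circle.
r = √(78.5) ≈ 8.860.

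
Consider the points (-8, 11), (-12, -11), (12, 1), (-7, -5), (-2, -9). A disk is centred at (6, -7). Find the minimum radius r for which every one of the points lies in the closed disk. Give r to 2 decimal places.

The required radius is the distance from (6, -7) to the farthest point.
Squared distances: 520, 340, 100, 173, 68.
Maximum is 520, attained at (-8, 11).
r = √520 ≈ 22.80.

22.80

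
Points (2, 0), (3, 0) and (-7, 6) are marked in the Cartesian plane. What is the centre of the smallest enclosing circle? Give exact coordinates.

(-2, 3)

Call the three points A, B, C in the order given.
Side lengths²: AB² = 1, AC² = 117, BC² = 136.
Since BC² = 136 ≥ 117 + 1 = 118, the angle opposite BC is not acute, so the smallest enclosing circle has BC as diameter.
Centre = midpoint of BC = (-2, 3), r² = 136/4 = 34.
Centre = (-2, 3).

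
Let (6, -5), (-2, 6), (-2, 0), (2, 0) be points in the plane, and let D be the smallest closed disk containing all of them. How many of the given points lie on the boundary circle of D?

The farthest pair is (6, -5)–(-2, 6) with squared distance 185. The circle on this segment as diameter has centre (2, 0.5) and r² = 185/4 = 46.25.
Check (-2, 0): distance² to centre = 16.25 ≤ 46.25, so it lies inside.
All remaining points lie in this disk, and no smaller disk contains both endpoints, so this is the minimum enclosing circle.
The points at distance exactly r from the centre are (6, -5), (-2, 6) — 2 points.

2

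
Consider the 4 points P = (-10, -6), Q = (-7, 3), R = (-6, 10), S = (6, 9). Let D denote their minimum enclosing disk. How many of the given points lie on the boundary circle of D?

2

By Welzl's lemma the MEC is supported by two points (diametrically opposite) or three points (on a circumcircle).
The farthest pair is P–S with squared distance 481. The circle on this segment as diameter has centre (-2, 1.5) and r² = 481/4 = 120.25.
Check Q: distance² to centre = 27.25 ≤ 120.25, so it lies inside.
All remaining points lie in this disk, and no smaller disk contains both endpoints, so this is the minimum enclosing circle.
The points at distance exactly r from the centre are P, S — 2 points.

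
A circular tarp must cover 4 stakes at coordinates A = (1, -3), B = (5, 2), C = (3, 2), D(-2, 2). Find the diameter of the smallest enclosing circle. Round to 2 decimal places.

A smallest enclosing disk is always determined by at most three of the input points on its boundary.
The minimum enclosing circle is determined by three boundary points: A, B, D.
Their circumcentre is (1.5, 0.7) with r² = 13.94.
The farthest remaining point C is at distance² 3.94 ≤ 13.94.
Diameter = 2r = 2√(13.94) ≈ 7.47.

7.47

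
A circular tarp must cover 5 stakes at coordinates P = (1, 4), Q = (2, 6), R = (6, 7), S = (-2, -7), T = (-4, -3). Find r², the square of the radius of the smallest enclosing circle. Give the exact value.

The minimum enclosing circle of a finite set is fixed by two of the points (as a diameter) or three (as a circumcircle).
The farthest pair is R–S with squared distance 260. The circle on this segment as diameter has centre (2, 0) and r² = 260/4 = 65.
Check P: distance² to centre = 17 ≤ 65, so it lies inside.
All remaining points lie in this disk, and no smaller disk contains both endpoints, so this is the minimum enclosing circle.

65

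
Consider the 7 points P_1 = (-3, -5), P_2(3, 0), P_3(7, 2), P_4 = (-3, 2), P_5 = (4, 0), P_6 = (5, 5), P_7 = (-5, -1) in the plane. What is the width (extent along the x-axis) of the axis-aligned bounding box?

12

max x = 7, min x = -5, so width = 12.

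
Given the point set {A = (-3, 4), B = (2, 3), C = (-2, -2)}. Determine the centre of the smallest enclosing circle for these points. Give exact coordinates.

Side lengths²: AB² = 26, AC² = 37, BC² = 41.
Since BC² = 41 < 37 + 26 = 63, the triangle is acute, so the smallest enclosing circle is the circumcircle.
Circumcentre = (-55/58, 73/58), r² = 19721/1682.
Centre = (-55/58, 73/58).

(-55/58, 73/58)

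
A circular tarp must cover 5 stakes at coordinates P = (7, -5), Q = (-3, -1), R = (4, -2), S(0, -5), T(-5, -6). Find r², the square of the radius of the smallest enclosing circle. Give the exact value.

36.25

By Welzl's lemma the MEC is supported by two points (diametrically opposite) or three points (on a circumcircle).
The farthest pair is P–T with squared distance 145. The circle on this segment as diameter has centre (1, -5.5) and r² = 145/4 = 36.25.
Check Q: distance² to centre = 36.25 ≤ 36.25, so it lies inside.
All remaining points lie in this disk, and no smaller disk contains both endpoints, so this is the minimum enclosing circle.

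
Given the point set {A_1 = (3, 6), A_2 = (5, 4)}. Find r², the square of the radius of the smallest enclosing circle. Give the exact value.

The smallest circle enclosing two points has them as diameter endpoints.
Centre = midpoint = (4, 5); r² = |A_1A_2|²/4 = 8/4 = 2.

2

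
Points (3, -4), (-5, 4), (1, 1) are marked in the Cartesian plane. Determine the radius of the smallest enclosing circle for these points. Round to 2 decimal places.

5.66

Call the three points A, B, C in the order given.
Side lengths²: AB² = 128, AC² = 29, BC² = 45.
Since AB² = 128 ≥ 45 + 29 = 74, the angle opposite AB is not acute, so the smallest enclosing circle has AB as diameter.
Centre = midpoint of AB = (-1, 0), r² = 128/4 = 32.
r = √32 ≈ 5.66.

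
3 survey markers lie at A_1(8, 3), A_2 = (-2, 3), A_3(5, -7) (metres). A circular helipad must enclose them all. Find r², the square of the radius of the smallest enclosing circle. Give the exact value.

Side lengths²: A_1A_2² = 100, A_1A_3² = 109, A_2A_3² = 149.
Since A_2A_3² = 149 < 109 + 100 = 209, the triangle is acute, so the smallest enclosing circle is the circumcircle.
Circumcentre = (3, -0.95), r² = 40.6025.

40.6025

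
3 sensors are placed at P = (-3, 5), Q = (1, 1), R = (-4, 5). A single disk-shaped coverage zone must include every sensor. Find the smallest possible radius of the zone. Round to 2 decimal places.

3.20

Side lengths²: PQ² = 32, PR² = 1, QR² = 41.
Since QR² = 41 ≥ 32 + 1 = 33, the angle opposite QR is not acute, so the smallest enclosing circle has QR as diameter.
Centre = midpoint of QR = (-1.5, 3), r² = 41/4 = 10.25.
r = √(10.25) ≈ 3.20.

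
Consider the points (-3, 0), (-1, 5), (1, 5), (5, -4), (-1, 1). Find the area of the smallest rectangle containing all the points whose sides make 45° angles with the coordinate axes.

67.5

In coordinates u = x + y, v = x − y the rectangle is axis-aligned; the map (x,y)→(u,v) scales areas by 2.
u-values: -3, 4, 6, 1, 0; range = 6 − (-3) = 9.
v-values: -3, -6, -4, 9, -2; range = 9 − (-6) = 15.
Area = (9 × 15) / 2 = 67.5.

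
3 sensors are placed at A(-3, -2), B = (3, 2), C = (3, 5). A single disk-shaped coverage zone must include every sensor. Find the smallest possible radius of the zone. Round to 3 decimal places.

4.610

Side lengths²: AB² = 52, AC² = 85, BC² = 9.
Since AC² = 85 ≥ 52 + 9 = 61, the angle opposite AC is not acute, so the smallest enclosing circle has AC as diameter.
Centre = midpoint of AC = (0, 1.5), r² = 85/4 = 21.25.
r = √(21.25) ≈ 4.610.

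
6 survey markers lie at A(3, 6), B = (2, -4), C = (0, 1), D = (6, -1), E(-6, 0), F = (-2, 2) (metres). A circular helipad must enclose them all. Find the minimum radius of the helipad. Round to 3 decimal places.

A smallest enclosing disk is always determined by at most three of the input points on its boundary.
The minimum enclosing circle is determined by three boundary points: A, D, E.
Their circumcentre is (5/54, 11/18) with r² = 54665/1458.
The farthest remaining point B is at distance² 36305/1458 ≤ 54665/1458.
r = √(54665/1458) ≈ 6.123.

6.123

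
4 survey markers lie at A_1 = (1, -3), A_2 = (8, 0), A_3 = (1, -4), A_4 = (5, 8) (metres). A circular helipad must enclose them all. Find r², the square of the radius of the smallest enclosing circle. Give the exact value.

A smallest enclosing disk is always determined by at most three of the input points on its boundary.
The farthest pair is A_3–A_4 with squared distance 160. The circle on this segment as diameter has centre (3, 2) and r² = 160/4 = 40.
Check A_1: distance² to centre = 29 ≤ 40, so it lies inside.
All remaining points lie in this disk, and no smaller disk contains both endpoints, so this is the minimum enclosing circle.

40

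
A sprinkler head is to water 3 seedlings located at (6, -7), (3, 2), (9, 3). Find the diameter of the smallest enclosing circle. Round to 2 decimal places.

Call the three points A, B, C in the order given.
Side lengths²: AB² = 90, AC² = 109, BC² = 37.
Since AC² = 109 < 90 + 37 = 127, the triangle is acute, so the smallest enclosing circle is the circumcircle.
Circumcentre = (255/38, -67/38), r² = 20165/722.
Diameter = 2r = 2√(20165/722) ≈ 10.57.

10.57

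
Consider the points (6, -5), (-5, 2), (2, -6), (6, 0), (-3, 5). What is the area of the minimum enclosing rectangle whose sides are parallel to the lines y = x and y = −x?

In coordinates u = x + y, v = x − y the rectangle is axis-aligned; the map (x,y)→(u,v) scales areas by 2.
u-values: 1, -3, -4, 6, 2; range = 6 − (-4) = 10.
v-values: 11, -7, 8, 6, -8; range = 11 − (-8) = 19.
Area = (10 × 19) / 2 = 95.

95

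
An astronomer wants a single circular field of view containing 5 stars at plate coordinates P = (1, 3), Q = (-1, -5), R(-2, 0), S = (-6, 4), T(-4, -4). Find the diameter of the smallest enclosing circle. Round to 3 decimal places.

10.351

A smallest enclosing disk is always determined by at most three of the input points on its boundary.
The minimum enclosing circle is determined by three boundary points: P, Q, S.
Their circumcentre is (-88/29, -7/29) with r² = 22525/841.
The farthest remaining point T is at distance² 12665/841 ≤ 22525/841.
Diameter = 2r = 2√(22525/841) ≈ 10.351.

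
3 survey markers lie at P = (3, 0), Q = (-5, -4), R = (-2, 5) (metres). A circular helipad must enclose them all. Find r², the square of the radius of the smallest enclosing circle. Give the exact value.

Side lengths²: PQ² = 80, PR² = 50, QR² = 90.
Since QR² = 90 < 80 + 50 = 130, the triangle is acute, so the smallest enclosing circle is the circumcircle.
Circumcentre = (-2, 0), r² = 25.

25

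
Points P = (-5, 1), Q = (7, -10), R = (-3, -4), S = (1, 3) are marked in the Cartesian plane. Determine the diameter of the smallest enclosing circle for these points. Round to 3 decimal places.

A smallest enclosing disk is always determined by at most three of the input points on its boundary.
The farthest pair is P–Q with squared distance 265. The circle on this segment as diameter has centre (1, -4.5) and r² = 265/4 = 66.25.
Check R: distance² to centre = 16.25 ≤ 66.25, so it lies inside.
All remaining points lie in this disk, and no smaller disk contains both endpoints, so this is the minimum enclosing circle.
Diameter = 2r = 2√(66.25) ≈ 16.279.

16.279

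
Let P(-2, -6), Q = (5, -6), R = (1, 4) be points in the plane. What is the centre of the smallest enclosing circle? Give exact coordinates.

(1.5, -1.6)

Side lengths²: PQ² = 49, PR² = 109, QR² = 116.
Since QR² = 116 < 109 + 49 = 158, the triangle is acute, so the smallest enclosing circle is the circumcircle.
Circumcentre = (1.5, -1.6), r² = 31.61.
Centre = (1.5, -1.6).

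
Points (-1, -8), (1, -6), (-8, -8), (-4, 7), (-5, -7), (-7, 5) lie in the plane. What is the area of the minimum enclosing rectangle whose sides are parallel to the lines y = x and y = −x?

180.5

In coordinates u = x + y, v = x − y the rectangle is axis-aligned; the map (x,y)→(u,v) scales areas by 2.
u-values: -9, -5, -16, 3, -12, -2; range = 3 − (-16) = 19.
v-values: 7, 7, 0, -11, 2, -12; range = 7 − (-12) = 19.
Area = (19 × 19) / 2 = 180.5.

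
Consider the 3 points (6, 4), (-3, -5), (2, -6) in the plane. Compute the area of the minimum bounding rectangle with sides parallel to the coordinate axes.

x ranges over [-3, 6], width 9.
y ranges over [-6, 4], height 10.
Area = 9 × 10 = 90.

90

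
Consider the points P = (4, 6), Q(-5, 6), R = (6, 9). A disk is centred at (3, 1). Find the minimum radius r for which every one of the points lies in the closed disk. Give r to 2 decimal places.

9.43

The required radius is the distance from (3, 1) to the farthest point.
Squared distances: 26, 89, 73.
Maximum is 89, attained at Q.
r = √89 ≈ 9.43.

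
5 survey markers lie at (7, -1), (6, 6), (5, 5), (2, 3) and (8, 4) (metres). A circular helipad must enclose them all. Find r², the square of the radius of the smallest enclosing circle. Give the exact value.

25625/1922

The minimum enclosing circle of a finite set is fixed by two of the points (as a diameter) or three (as a circumcircle).
The minimum enclosing circle is determined by three boundary points: (7, -1), (6, 6), (2, 3).
Their circumcentre is (347/62, 147/62) with r² = 25625/1922.
The farthest remaining point (8, 4) is at distance² 16201/1922 ≤ 25625/1922.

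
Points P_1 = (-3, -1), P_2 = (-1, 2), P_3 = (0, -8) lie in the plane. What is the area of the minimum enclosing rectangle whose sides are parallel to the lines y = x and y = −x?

49.5

In coordinates u = x + y, v = x − y the rectangle is axis-aligned; the map (x,y)→(u,v) scales areas by 2.
u-values: -4, 1, -8; range = 1 − (-8) = 9.
v-values: -2, -3, 8; range = 8 − (-3) = 11.
Area = (9 × 11) / 2 = 49.5.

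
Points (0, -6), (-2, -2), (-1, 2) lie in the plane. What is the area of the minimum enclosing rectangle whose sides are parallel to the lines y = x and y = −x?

31.5

In coordinates u = x + y, v = x − y the rectangle is axis-aligned; the map (x,y)→(u,v) scales areas by 2.
u-values: -6, -4, 1; range = 1 − (-6) = 7.
v-values: 6, 0, -3; range = 6 − (-3) = 9.
Area = (7 × 9) / 2 = 31.5.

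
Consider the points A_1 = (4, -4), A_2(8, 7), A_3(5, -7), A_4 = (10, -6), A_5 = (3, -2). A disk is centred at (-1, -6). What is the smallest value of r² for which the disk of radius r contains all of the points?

The required radius is the distance from (-1, -6) to the farthest point.
Squared distances: 29, 250, 37, 121, 32.
Maximum is 250, attained at A_2.

250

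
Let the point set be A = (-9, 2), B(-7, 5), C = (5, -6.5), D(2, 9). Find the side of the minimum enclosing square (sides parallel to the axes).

15.5

The bounding box has width 14 and height 15.5.
An axis-aligned square enclosing the set must have side ≥ max(width, height).
So the minimum side is max(14, 15.5) = 15.5.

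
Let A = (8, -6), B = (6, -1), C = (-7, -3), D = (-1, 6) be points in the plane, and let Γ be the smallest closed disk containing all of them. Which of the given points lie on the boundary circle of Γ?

A smallest enclosing disk is always determined by at most three of the input points on its boundary.
The minimum enclosing circle is determined by three boundary points: A, C, D.
Their circumcentre is (35/34, -63/34) with r² = 38025/578.
The farthest remaining point B is at distance² 14701/578 ≤ 38025/578.
The points at distance exactly r from the centre are A, C, D — 3 points.

A, C, D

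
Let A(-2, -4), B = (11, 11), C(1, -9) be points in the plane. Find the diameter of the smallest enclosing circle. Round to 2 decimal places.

22.36

Side lengths²: AB² = 394, AC² = 34, BC² = 500.
Since BC² = 500 ≥ 394 + 34 = 428, the angle opposite BC is not acute, so the smallest enclosing circle has BC as diameter.
Centre = midpoint of BC = (6, 1), r² = 500/4 = 125.
Diameter = 2r = 2√125 ≈ 22.36.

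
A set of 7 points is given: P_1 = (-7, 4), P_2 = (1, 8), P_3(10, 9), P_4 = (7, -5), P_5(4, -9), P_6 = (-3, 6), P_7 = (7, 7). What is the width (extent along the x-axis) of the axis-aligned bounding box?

max x = 10, min x = -7, so width = 17.

17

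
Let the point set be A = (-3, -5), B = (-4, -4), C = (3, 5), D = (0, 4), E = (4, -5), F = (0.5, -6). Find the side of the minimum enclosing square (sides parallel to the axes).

The bounding box has width 8 and height 11.
An axis-aligned square enclosing the set must have side ≥ max(width, height).
So the minimum side is max(8, 11) = 11.

11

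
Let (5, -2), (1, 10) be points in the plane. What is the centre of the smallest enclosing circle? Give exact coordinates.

(3, 4)

The smallest circle enclosing two points has them as diameter endpoints.
Centre = midpoint = (3, 4); r² = |(5, -2)−(1, 10)|²/4 = 160/4 = 40.
Centre = (3, 4).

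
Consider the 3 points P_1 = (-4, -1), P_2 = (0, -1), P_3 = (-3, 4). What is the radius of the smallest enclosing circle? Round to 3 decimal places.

Side lengths²: P_1P_2² = 16, P_1P_3² = 26, P_2P_3² = 34.
Since P_2P_3² = 34 < 26 + 16 = 42, the triangle is acute, so the smallest enclosing circle is the circumcircle.
Circumcentre = (-2, 1.2), r² = 8.84.
r = √(8.84) ≈ 2.973.

2.973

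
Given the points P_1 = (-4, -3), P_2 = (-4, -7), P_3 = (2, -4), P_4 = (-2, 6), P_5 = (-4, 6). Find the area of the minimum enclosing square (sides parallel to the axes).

169

The bounding box has width 6 and height 13.
An axis-aligned square enclosing the set must have side ≥ max(width, height).
So the minimum side is max(6, 13) = 13.
Area = 13² = 169.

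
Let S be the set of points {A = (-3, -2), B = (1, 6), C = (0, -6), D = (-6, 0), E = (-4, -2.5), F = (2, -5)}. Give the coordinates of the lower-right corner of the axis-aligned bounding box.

x-range [-6, 2], y-range [-6, 6].
The lower-right corner is (2, -6).

(2, -6)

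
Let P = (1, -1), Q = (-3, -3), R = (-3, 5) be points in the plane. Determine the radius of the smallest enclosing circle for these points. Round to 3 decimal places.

4.031

Side lengths²: PQ² = 20, PR² = 52, QR² = 64.
Since QR² = 64 < 52 + 20 = 72, the triangle is acute, so the smallest enclosing circle is the circumcircle.
Circumcentre = (-2.5, 1), r² = 16.25.
r = √(16.25) ≈ 4.031.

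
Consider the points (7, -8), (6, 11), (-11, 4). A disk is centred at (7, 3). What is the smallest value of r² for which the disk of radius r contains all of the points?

325

The required radius is the distance from (7, 3) to the farthest point.
Squared distances: 121, 65, 325.
Maximum is 325, attained at (-11, 4).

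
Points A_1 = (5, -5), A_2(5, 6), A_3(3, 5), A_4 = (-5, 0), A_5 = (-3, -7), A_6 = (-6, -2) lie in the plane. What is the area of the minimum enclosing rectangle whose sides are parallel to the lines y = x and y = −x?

157.5

In coordinates u = x + y, v = x − y the rectangle is axis-aligned; the map (x,y)→(u,v) scales areas by 2.
u-values: 0, 11, 8, -5, -10, -8; range = 11 − (-10) = 21.
v-values: 10, -1, -2, -5, 4, -4; range = 10 − (-5) = 15.
Area = (21 × 15) / 2 = 157.5.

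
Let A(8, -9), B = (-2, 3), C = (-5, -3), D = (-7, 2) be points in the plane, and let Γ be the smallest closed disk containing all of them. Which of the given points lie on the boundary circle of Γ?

A smallest enclosing disk is always determined by at most three of the input points on its boundary.
The farthest pair is A–D with squared distance 346. The circle on this segment as diameter has centre (0.5, -3.5) and r² = 346/4 = 86.5.
Check B: distance² to centre = 48.5 ≤ 86.5, so it lies inside.
All remaining points lie in this disk, and no smaller disk contains both endpoints, so this is the minimum enclosing circle.
The points at distance exactly r from the centre are A, D — 2 points.

A, D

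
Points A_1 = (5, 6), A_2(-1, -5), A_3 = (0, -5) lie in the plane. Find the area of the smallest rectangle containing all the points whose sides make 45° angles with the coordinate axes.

In coordinates u = x + y, v = x − y the rectangle is axis-aligned; the map (x,y)→(u,v) scales areas by 2.
u-values: 11, -6, -5; range = 11 − (-6) = 17.
v-values: -1, 4, 5; range = 5 − (-1) = 6.
Area = (17 × 6) / 2 = 51.

51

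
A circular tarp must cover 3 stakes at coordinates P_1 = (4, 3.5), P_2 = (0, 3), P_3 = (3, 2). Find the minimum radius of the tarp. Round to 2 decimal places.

Side lengths²: P_1P_2² = 16.25, P_1P_3² = 3.25, P_2P_3² = 10.
Since P_1P_2² = 16.25 ≥ 10 + 3.25 = 13.25, the angle opposite P_1P_2 is not acute, so the smallest enclosing circle has P_1P_2 as diameter.
Centre = midpoint of P_1P_2 = (2, 3.25), r² = 16.25/4 = 4.0625.
r = √(4.0625) ≈ 2.02.

2.02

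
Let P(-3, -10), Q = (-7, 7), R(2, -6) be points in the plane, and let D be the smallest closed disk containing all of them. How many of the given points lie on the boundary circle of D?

Side lengths²: PQ² = 305, PR² = 41, QR² = 250.
Since PQ² = 305 ≥ 250 + 41 = 291, the angle opposite PQ is not acute, so the smallest enclosing circle has PQ as diameter.
Centre = midpoint of PQ = (-5, -1.5), r² = 305/4 = 76.25.
The points at distance exactly r from the centre are P, Q — 2 points.

2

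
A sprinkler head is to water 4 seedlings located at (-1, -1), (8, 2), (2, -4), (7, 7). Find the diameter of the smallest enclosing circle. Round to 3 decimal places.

12.083

The farthest pair is (2, -4)–(7, 7) with squared distance 146. The circle on this segment as diameter has centre (4.5, 1.5) and r² = 146/4 = 36.5.
Check (-1, -1): distance² to centre = 36.5 ≤ 36.5, so it lies inside.
All remaining points lie in this disk, and no smaller disk contains both endpoints, so this is the minimum enclosing circle.
Diameter = 2r = 2√(36.5) ≈ 12.083.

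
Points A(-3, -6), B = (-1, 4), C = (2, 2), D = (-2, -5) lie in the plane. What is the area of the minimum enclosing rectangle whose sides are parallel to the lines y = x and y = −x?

52

In coordinates u = x + y, v = x − y the rectangle is axis-aligned; the map (x,y)→(u,v) scales areas by 2.
u-values: -9, 3, 4, -7; range = 4 − (-9) = 13.
v-values: 3, -5, 0, 3; range = 3 − (-5) = 8.
Area = (13 × 8) / 2 = 52.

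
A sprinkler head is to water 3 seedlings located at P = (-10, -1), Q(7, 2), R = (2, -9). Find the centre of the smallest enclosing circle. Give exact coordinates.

Side lengths²: PQ² = 298, PR² = 208, QR² = 146.
Since PQ² = 298 < 208 + 146 = 354, the triangle is acute, so the smallest enclosing circle is the circumcircle.
Circumcentre = (-54/43, -38/43), r² = 141401/1849.
Centre = (-54/43, -38/43).

(-54/43, -38/43)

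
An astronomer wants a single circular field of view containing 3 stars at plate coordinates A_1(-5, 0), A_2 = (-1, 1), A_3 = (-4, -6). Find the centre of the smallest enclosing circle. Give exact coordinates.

(-2.5, -2.5)

Side lengths²: A_1A_2² = 17, A_1A_3² = 37, A_2A_3² = 58.
Since A_2A_3² = 58 ≥ 37 + 17 = 54, the angle opposite A_2A_3 is not acute, so the smallest enclosing circle has A_2A_3 as diameter.
Centre = midpoint of A_2A_3 = (-2.5, -2.5), r² = 58/4 = 14.5.
Centre = (-2.5, -2.5).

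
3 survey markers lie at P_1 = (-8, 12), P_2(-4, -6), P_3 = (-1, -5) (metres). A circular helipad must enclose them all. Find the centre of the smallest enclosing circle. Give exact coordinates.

(-156/29, 91/29)

Side lengths²: P_1P_2² = 340, P_1P_3² = 338, P_2P_3² = 10.
Since P_1P_2² = 340 < 338 + 10 = 348, the triangle is acute, so the smallest enclosing circle is the circumcircle.
Circumcentre = (-156/29, 91/29), r² = 71825/841.
Centre = (-156/29, 91/29).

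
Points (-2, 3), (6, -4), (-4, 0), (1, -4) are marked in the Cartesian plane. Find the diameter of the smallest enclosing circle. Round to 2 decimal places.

The minimum enclosing circle of a finite set is fixed by two of the points (as a diameter) or three (as a circumcircle).
The minimum enclosing circle is determined by three boundary points: (-2, 3), (6, -4), (-4, 0).
Their circumcentre is (24/19, -51/38) with r² = 42601/1444.
The farthest remaining point (1, -4) is at distance² 10301/1444 ≤ 42601/1444.
Diameter = 2r = 2√(42601/1444) ≈ 10.86.

10.86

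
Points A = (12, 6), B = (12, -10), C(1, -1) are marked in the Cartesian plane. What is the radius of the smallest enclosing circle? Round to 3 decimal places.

8.423

Side lengths²: AB² = 256, AC² = 170, BC² = 202.
Since AB² = 256 < 202 + 170 = 372, the triangle is acute, so the smallest enclosing circle is the circumcircle.
Circumcentre = (103/11, -2), r² = 8585/121.
r = √(8585/121) ≈ 8.423.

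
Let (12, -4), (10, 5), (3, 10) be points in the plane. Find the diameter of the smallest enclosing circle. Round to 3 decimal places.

16.643

Call the three points A, B, C in the order given.
Side lengths²: AB² = 85, AC² = 277, BC² = 74.
Since AC² = 277 ≥ 85 + 74 = 159, the angle opposite AC is not acute, so the smallest enclosing circle has AC as diameter.
Centre = midpoint of AC = (7.5, 3), r² = 277/4 = 69.25.
Diameter = 2r = 2√(69.25) ≈ 16.643.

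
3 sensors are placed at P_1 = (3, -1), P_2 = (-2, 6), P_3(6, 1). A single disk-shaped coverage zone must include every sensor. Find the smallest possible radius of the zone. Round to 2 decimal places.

4.72

Side lengths²: P_1P_2² = 74, P_1P_3² = 13, P_2P_3² = 89.
Since P_2P_3² = 89 ≥ 74 + 13 = 87, the angle opposite P_2P_3 is not acute, so the smallest enclosing circle has P_2P_3 as diameter.
Centre = midpoint of P_2P_3 = (2, 3.5), r² = 89/4 = 22.25.
r = √(22.25) ≈ 4.72.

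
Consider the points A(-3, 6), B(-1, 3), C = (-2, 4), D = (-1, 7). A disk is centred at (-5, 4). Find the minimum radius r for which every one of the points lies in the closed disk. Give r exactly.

The required radius is the distance from (-5, 4) to the farthest point.
Squared distances: 8, 17, 9, 25.
Maximum is 25, attained at D.
r = √25 = 5.

5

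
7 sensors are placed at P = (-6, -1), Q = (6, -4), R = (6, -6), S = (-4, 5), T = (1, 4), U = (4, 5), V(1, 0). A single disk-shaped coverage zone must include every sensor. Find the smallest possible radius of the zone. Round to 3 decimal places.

The minimum enclosing circle of a finite set is fixed by two of the points (as a diameter) or three (as a circumcircle).
The farthest pair is R–S with squared distance 221. The circle on this segment as diameter has centre (1, -0.5) and r² = 221/4 = 55.25.
Check P: distance² to centre = 49.25 ≤ 55.25, so it lies inside.
All remaining points lie in this disk, and no smaller disk contains both endpoints, so this is the minimum enclosing circle.
r = √(55.25) ≈ 7.433.

7.433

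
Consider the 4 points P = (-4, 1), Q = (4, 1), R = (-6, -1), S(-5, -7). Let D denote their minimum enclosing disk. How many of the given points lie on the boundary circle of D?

2

The farthest pair is Q–S with squared distance 145. The circle on this segment as diameter has centre (-0.5, -3) and r² = 145/4 = 36.25.
Check P: distance² to centre = 28.25 ≤ 36.25, so it lies inside.
All remaining points lie in this disk, and no smaller disk contains both endpoints, so this is the minimum enclosing circle.
The points at distance exactly r from the centre are Q, S — 2 points.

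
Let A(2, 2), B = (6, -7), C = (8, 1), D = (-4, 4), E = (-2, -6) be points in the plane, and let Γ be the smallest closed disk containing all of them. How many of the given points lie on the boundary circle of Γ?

3

The farthest pair is B–D with squared distance 221. The circle on this segment as diameter has centre (1, -1.5) and r² = 221/4 = 55.25.
Check A: distance² to centre = 13.25 ≤ 55.25, so it lies inside.
All remaining points lie in this disk, and no smaller disk contains both endpoints, so this is the minimum enclosing circle.
The points at distance exactly r from the centre are B, C, D — 3 points.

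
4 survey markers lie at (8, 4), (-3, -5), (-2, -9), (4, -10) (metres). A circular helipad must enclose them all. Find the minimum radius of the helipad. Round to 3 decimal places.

A smallest enclosing disk is always determined by at most three of the input points on its boundary.
The farthest pair is (8, 4)–(-2, -9) with squared distance 269. The circle on this segment as diameter has centre (3, -2.5) and r² = 269/4 = 67.25.
Check (-3, -5): distance² to centre = 42.25 ≤ 67.25, so it lies inside.
All remaining points lie in this disk, and no smaller disk contains both endpoints, so this is the minimum enclosing circle.
r = √(67.25) ≈ 8.201.

8.201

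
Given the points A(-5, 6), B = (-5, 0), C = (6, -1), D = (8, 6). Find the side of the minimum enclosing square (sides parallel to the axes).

13

The bounding box has width 13 and height 7.
An axis-aligned square enclosing the set must have side ≥ max(width, height).
So the minimum side is max(13, 7) = 13.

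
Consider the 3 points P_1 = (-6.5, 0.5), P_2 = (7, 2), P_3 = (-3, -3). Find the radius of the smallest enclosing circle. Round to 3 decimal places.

6.792

Side lengths²: P_1P_2² = 184.5, P_1P_3² = 24.5, P_2P_3² = 125.
Since P_1P_2² = 184.5 ≥ 125 + 24.5 = 149.5, the angle opposite P_1P_2 is not acute, so the smallest enclosing circle has P_1P_2 as diameter.
Centre = midpoint of P_1P_2 = (0.25, 1.25), r² = 184.5/4 = 46.125.
r = √(46.125) ≈ 6.792.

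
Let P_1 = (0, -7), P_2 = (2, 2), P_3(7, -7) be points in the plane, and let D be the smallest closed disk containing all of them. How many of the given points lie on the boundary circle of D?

Side lengths²: P_1P_2² = 85, P_1P_3² = 49, P_2P_3² = 106.
Since P_2P_3² = 106 < 85 + 49 = 134, the triangle is acute, so the smallest enclosing circle is the circumcircle.
Circumcentre = (3.5, -55/18), r² = 4505/162.
The points at distance exactly r from the centre are P_1, P_2, P_3 — 3 points.

3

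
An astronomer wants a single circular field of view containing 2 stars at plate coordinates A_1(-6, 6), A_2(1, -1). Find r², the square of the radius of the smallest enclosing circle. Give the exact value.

The smallest circle enclosing two points has them as diameter endpoints.
Centre = midpoint = (-2.5, 2.5); r² = |A_1A_2|²/4 = 98/4 = 24.5.

24.5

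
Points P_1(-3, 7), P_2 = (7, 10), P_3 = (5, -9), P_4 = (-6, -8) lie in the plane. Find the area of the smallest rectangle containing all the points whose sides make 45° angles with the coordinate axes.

In coordinates u = x + y, v = x − y the rectangle is axis-aligned; the map (x,y)→(u,v) scales areas by 2.
u-values: 4, 17, -4, -14; range = 17 − (-14) = 31.
v-values: -10, -3, 14, 2; range = 14 − (-10) = 24.
Area = (31 × 24) / 2 = 372.

372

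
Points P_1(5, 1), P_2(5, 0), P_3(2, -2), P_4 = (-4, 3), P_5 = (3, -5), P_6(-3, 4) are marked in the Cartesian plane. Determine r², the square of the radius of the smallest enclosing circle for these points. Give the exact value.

29.25

A smallest enclosing disk is always determined by at most three of the input points on its boundary.
The farthest pair is P_5–P_6 with squared distance 117. The circle on this segment as diameter has centre (0, -0.5) and r² = 117/4 = 29.25.
Check P_1: distance² to centre = 27.25 ≤ 29.25, so it lies inside.
All remaining points lie in this disk, and no smaller disk contains both endpoints, so this is the minimum enclosing circle.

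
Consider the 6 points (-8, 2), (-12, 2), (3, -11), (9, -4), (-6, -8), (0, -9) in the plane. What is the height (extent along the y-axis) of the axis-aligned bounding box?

max y = 2, min y = -11, so height = 13.

13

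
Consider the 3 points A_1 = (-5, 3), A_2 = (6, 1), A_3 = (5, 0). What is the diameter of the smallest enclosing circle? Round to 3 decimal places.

11.180

Side lengths²: A_1A_2² = 125, A_1A_3² = 109, A_2A_3² = 2.
Since A_1A_2² = 125 ≥ 109 + 2 = 111, the angle opposite A_1A_2 is not acute, so the smallest enclosing circle has A_1A_2 as diameter.
Centre = midpoint of A_1A_2 = (0.5, 2), r² = 125/4 = 31.25.
Diameter = 2r = 2√(31.25) ≈ 11.180.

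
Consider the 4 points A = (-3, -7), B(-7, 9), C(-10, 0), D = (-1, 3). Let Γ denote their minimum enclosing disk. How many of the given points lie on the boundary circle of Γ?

2

By Welzl's lemma the MEC is supported by two points (diametrically opposite) or three points (on a circumcircle).
The farthest pair is A–B with squared distance 272. The circle on this segment as diameter has centre (-5, 1) and r² = 272/4 = 68.
Check C: distance² to centre = 26 ≤ 68, so it lies inside.
All remaining points lie in this disk, and no smaller disk contains both endpoints, so this is the minimum enclosing circle.
The points at distance exactly r from the centre are A, B — 2 points.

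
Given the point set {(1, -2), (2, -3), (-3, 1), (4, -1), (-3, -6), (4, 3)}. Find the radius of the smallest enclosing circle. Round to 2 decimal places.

5.70

A smallest enclosing disk is always determined by at most three of the input points on its boundary.
The farthest pair is (-3, -6)–(4, 3) with squared distance 130. The circle on this segment as diameter has centre (0.5, -1.5) and r² = 130/4 = 32.5.
Check (1, -2): distance² to centre = 0.5 ≤ 32.5, so it lies inside.
All remaining points lie in this disk, and no smaller disk contains both endpoints, so this is the minimum enclosing circle.
r = √(32.5) ≈ 5.70.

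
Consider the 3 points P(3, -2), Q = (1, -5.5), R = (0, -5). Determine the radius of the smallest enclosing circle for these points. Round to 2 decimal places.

2.12

Side lengths²: PQ² = 16.25, PR² = 18, QR² = 1.25.
Since PR² = 18 ≥ 16.25 + 1.25 = 17.5, the angle opposite PR is not acute, so the smallest enclosing circle has PR as diameter.
Centre = midpoint of PR = (1.5, -3.5), r² = 18/4 = 4.5.
r = √(4.5) ≈ 2.12.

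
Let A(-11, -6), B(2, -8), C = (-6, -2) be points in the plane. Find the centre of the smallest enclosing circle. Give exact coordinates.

(-4.5, -7)

Side lengths²: AB² = 173, AC² = 41, BC² = 100.
Since AB² = 173 ≥ 100 + 41 = 141, the angle opposite AB is not acute, so the smallest enclosing circle has AB as diameter.
Centre = midpoint of AB = (-4.5, -7), r² = 173/4 = 43.25.
Centre = (-4.5, -7).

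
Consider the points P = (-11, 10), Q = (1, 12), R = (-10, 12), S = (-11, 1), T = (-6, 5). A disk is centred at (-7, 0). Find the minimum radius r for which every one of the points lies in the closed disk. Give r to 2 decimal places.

The required radius is the distance from (-7, 0) to the farthest point.
Squared distances: 116, 208, 153, 17, 26.
Maximum is 208, attained at Q.
r = √208 ≈ 14.42.

14.42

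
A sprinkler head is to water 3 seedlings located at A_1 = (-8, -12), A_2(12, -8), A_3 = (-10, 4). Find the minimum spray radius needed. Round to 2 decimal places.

Side lengths²: A_1A_2² = 416, A_1A_3² = 260, A_2A_3² = 628.
Since A_2A_3² = 628 < 416 + 260 = 676, the triangle is acute, so the smallest enclosing circle is the circumcircle.
Circumcentre = (23/41, -115/41), r² = 265330/1681.
r = √(265330/1681) ≈ 12.56.

12.56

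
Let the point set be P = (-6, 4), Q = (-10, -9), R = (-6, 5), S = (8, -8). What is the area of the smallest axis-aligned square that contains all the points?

324

The bounding box has width 18 and height 14.
An axis-aligned square enclosing the set must have side ≥ max(width, height).
So the minimum side is max(18, 14) = 18.
Area = 18² = 324.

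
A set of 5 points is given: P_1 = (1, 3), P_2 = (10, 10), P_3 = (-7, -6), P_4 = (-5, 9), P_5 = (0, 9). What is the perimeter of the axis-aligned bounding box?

66

Width = max x − min x = 10 − (-7) = 17.
Height = max y − min y = 10 − (-6) = 16.
Perimeter = 2(17 + 16) = 66.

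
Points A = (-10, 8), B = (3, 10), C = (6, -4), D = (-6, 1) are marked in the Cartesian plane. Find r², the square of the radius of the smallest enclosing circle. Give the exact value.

100

The farthest pair is A–C with squared distance 400. The circle on this segment as diameter has centre (-2, 2) and r² = 400/4 = 100.
Check B: distance² to centre = 89 ≤ 100, so it lies inside.
All remaining points lie in this disk, and no smaller disk contains both endpoints, so this is the minimum enclosing circle.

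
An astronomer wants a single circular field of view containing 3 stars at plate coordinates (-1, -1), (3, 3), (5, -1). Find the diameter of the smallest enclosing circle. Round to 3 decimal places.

Call the three points A, B, C in the order given.
Side lengths²: AB² = 32, AC² = 36, BC² = 20.
Since AC² = 36 < 32 + 20 = 52, the triangle is acute, so the smallest enclosing circle is the circumcircle.
Circumcentre = (2, 0), r² = 10.
Diameter = 2r = 2√10 ≈ 6.325.

6.325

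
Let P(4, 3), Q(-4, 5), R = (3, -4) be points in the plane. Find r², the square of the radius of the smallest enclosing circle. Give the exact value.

Side lengths²: PQ² = 68, PR² = 50, QR² = 130.
Since QR² = 130 ≥ 68 + 50 = 118, the angle opposite QR is not acute, so the smallest enclosing circle has QR as diameter.
Centre = midpoint of QR = (-0.5, 0.5), r² = 130/4 = 32.5.

32.5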